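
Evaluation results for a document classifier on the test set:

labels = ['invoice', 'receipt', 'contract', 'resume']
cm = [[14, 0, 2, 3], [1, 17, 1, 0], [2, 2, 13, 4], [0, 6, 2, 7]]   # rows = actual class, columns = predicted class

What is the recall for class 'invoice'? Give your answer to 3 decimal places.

0.737

recall = TP/(TP+FN).
invoice: TP=14, FN=0+2+3=5 → 14/19 = 0.7368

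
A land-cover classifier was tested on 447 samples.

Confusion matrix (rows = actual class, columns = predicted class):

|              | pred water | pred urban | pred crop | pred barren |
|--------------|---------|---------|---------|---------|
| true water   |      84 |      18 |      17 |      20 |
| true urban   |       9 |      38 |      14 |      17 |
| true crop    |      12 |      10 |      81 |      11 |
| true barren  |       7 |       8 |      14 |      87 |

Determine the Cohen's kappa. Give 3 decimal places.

0.527

Observed agreement pₒ = trace/N = 290/447 = 0.6488
Expected agreement pₑ = Σ (rowᵢ·colᵢ)/N² = (139·112 + 78·74 + 114·126 + 116·135)/447² = 0.2571
κ = (pₒ − pₑ)/(1 − pₑ) = (0.6488 − 0.2571)/(1 − 0.2571) = 0.527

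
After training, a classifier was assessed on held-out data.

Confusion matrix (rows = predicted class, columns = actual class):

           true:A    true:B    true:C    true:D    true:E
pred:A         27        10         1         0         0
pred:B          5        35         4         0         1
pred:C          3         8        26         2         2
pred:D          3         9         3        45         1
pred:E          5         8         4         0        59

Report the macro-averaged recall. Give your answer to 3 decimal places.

Per-class recall (TP/(TP+FN)):
  A: TP=27, FN=5+3+3+5=16 → 27/43 = 0.6279
  B: TP=35, FN=10+8+9+8=35 → 35/70 = 0.5000
  C: TP=26, FN=1+4+3+4=12 → 26/38 = 0.6842
  D: TP=45, FN=0+0+2+0=2 → 45/47 = 0.9574
  E: TP=59, FN=0+1+2+1=4 → 59/63 = 0.9365
Macro-recall = mean = (0.6279 + 0.5000 + 0.6842 + 0.9574 + 0.9365) / 5 = 0.741

0.741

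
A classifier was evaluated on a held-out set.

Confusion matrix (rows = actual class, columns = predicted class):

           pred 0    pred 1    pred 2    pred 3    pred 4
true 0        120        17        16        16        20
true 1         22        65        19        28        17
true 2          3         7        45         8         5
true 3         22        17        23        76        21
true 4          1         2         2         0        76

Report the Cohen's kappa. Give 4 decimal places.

0.4825

Observed agreement pₒ = trace/N = 382/648 = 0.58951
Expected agreement pₑ = Σ (rowᵢ·colᵢ)/N² = (189·168 + 151·108 + 68·105 + 159·128 + 81·139)/648² = 0.20674
κ = (pₒ − pₑ)/(1 − pₑ) = (0.58951 − 0.20674)/(1 − 0.20674) = 0.4825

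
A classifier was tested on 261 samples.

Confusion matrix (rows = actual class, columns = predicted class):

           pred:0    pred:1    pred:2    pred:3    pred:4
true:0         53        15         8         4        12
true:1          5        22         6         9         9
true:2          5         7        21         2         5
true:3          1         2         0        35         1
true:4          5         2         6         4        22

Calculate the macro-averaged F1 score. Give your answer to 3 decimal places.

0.575

Per-class F1 score (2·TP/(2·TP+FP+FN)):
  0: TP=53, FP=5+5+1+5=16, FN=15+8+4+12=39 → 106/161 = 0.6584
  1: TP=22, FP=15+7+2+2=26, FN=5+6+9+9=29 → 44/99 = 0.4444
  2: TP=21, FP=8+6+0+6=20, FN=5+7+2+5=19 → 42/81 = 0.5185
  3: TP=35, FP=4+9+2+4=19, FN=1+2+0+1=4 → 70/93 = 0.7527
  4: TP=22, FP=12+9+5+1=27, FN=5+2+6+4=17 → 44/88 = 0.5000
Macro-F1 score = mean = (0.6584 + 0.4444 + 0.5185 + 0.7527 + 0.5000) / 5 = 0.575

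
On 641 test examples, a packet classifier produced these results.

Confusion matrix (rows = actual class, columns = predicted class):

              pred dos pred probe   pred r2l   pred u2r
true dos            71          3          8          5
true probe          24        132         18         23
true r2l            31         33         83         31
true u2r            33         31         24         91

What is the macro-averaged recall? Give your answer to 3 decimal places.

Per-class recall (TP/(TP+FN)):
  dos: TP=71, FN=3+8+5=16 → 71/87 = 0.8161
  probe: TP=132, FN=24+18+23=65 → 132/197 = 0.6701
  r2l: TP=83, FN=31+33+31=95 → 83/178 = 0.4663
  u2r: TP=91, FN=33+31+24=88 → 91/179 = 0.5084
Macro-recall = mean = (0.8161 + 0.6701 + 0.4663 + 0.5084) / 4 = 0.615

0.615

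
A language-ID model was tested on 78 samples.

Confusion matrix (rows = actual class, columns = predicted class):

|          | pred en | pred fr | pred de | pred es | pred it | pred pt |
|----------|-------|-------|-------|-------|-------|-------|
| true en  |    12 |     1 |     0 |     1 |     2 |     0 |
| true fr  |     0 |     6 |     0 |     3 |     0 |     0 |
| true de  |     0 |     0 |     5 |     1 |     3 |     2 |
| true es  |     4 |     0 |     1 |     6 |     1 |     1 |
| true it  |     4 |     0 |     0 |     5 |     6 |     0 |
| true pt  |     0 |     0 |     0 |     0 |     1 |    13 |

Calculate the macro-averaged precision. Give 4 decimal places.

0.6566

Per-class precision (TP/(TP+FP)):
  en: TP=12, FP=0+0+4+4+0=8 → 12/20 = 0.60000
  fr: TP=6, FP=1+0+0+0+0=1 → 6/7 = 0.85714
  de: TP=5, FP=0+0+1+0+0=1 → 5/6 = 0.83333
  es: TP=6, FP=1+3+1+5+0=10 → 6/16 = 0.37500
  it: TP=6, FP=2+0+3+1+1=7 → 6/13 = 0.46154
  pt: TP=13, FP=0+0+2+1+0=3 → 13/16 = 0.81250
Macro-precision = mean = (0.60000 + 0.85714 + 0.83333 + 0.37500 + 0.46154 + 0.81250) / 6 = 0.6566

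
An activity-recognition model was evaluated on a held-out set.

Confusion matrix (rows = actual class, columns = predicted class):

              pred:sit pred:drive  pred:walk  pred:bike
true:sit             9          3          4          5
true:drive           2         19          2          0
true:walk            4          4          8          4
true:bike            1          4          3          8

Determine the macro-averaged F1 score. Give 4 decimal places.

Per-class F1 score (2·TP/(2·TP+FP+FN)):
  sit: TP=9, FP=2+4+1=7, FN=3+4+5=12 → 18/37 = 0.48649
  drive: TP=19, FP=3+4+4=11, FN=2+2+0=4 → 38/53 = 0.71698
  walk: TP=8, FP=4+2+3=9, FN=4+4+4=12 → 16/37 = 0.43243
  bike: TP=8, FP=5+0+4=9, FN=1+4+3=8 → 16/33 = 0.48485
Macro-F1 score = mean = (0.48649 + 0.71698 + 0.43243 + 0.48485) / 4 = 0.5302

0.5302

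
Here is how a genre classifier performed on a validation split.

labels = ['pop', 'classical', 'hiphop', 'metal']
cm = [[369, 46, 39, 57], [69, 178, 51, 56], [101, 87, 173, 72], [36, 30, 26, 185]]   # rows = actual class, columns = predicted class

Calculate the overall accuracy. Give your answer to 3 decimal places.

Accuracy = trace / total = (369+178+173+185=905) / 1575 = 905/1575 = 0.575

0.575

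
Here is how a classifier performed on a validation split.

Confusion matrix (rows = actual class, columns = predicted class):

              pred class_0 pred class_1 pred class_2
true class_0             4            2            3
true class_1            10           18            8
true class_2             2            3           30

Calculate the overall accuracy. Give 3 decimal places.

Accuracy = trace / total = (4+18+30=52) / 80 = 52/80 = 0.650

0.650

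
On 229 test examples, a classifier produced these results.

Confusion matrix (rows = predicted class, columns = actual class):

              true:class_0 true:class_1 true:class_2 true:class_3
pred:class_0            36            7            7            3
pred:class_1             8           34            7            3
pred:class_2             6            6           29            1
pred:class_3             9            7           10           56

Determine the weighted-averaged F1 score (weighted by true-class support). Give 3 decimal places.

0.671

Per-class F1 score (2·TP/(2·TP+FP+FN)):
  class_0: TP=36, FP=7+7+3=17, FN=8+6+9=23 → 72/112 = 0.6429
  class_1: TP=34, FP=8+7+3=18, FN=7+6+7=20 → 68/106 = 0.6415
  class_2: TP=29, FP=6+6+1=13, FN=7+7+10=24 → 58/95 = 0.6105
  class_3: TP=56, FP=9+7+10=26, FN=3+3+1=7 → 112/145 = 0.7724
Weighted-F1 score = Σ (supportᵢ/N)·F1 scoreᵢ with N=229: (59/229)·0.6429 + (54/229)·0.6415 + (53/229)·0.6105 + (63/229)·0.7724 = 0.671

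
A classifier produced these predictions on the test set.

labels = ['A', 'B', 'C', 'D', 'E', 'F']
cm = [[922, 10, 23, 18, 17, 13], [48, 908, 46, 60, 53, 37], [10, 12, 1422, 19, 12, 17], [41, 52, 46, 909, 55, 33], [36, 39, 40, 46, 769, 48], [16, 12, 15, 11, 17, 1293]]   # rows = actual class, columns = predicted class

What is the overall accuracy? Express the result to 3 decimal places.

0.873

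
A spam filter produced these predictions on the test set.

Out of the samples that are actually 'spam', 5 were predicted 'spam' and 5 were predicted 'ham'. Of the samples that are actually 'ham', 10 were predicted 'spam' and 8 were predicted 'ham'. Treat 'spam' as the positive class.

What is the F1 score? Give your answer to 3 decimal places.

0.400

Precision = TP/(TP+FP) = 5/15 = 0.3333
Recall = TP/(TP+FN) = 5/10 = 0.5000
F1 = 2·TP/(2·TP+FP+FN) = 10/25 = 0.400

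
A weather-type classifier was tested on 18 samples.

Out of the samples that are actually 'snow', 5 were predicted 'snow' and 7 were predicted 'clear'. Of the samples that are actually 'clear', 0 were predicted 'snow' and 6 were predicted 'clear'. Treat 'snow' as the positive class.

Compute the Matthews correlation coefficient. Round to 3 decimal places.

MCC = (TP·TN − FP·FN) / √((TP+FP)(TP+FN)(TN+FP)(TN+FN))
Numerator = 5·6 − 0·7 = 30
Denominator = √(5·12·6·13) = √4680 = 68.4105
MCC = 30 / 68.4105 = 0.439

0.439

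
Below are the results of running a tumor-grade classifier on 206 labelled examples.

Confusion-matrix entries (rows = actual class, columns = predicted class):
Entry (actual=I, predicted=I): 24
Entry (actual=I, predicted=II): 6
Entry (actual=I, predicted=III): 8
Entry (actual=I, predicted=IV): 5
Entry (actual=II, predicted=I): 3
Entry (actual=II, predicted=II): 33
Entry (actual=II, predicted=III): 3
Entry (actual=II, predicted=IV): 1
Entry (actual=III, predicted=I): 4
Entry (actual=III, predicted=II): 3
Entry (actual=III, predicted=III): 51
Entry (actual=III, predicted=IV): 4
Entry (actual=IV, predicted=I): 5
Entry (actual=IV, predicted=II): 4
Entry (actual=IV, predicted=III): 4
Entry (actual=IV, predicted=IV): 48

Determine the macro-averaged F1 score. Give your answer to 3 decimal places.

Per-class F1 score (2·TP/(2·TP+FP+FN)):
  I: TP=24, FP=3+4+5=12, FN=6+8+5=19 → 48/79 = 0.6076
  II: TP=33, FP=6+3+4=13, FN=3+3+1=7 → 66/86 = 0.7674
  III: TP=51, FP=8+3+4=15, FN=4+3+4=11 → 102/128 = 0.7969
  IV: TP=48, FP=5+1+4=10, FN=5+4+4=13 → 96/119 = 0.8067
Macro-F1 score = mean = (0.6076 + 0.7674 + 0.7969 + 0.8067) / 4 = 0.745

0.745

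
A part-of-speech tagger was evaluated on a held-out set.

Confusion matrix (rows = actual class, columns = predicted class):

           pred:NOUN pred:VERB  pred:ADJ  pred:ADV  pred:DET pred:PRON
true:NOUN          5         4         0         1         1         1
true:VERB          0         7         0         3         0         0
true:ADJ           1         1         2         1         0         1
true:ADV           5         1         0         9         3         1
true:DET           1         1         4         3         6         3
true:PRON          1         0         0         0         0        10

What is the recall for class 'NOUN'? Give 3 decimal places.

Take TP from the diagonal, FP from the rest of the 'NOUN' prediction marginal, FN from the rest of the 'NOUN' actual marginal.
recall = TP/(TP+FN).
NOUN: TP=5, FN=4+0+1+1+1=7 → 5/12 = 0.4167

0.417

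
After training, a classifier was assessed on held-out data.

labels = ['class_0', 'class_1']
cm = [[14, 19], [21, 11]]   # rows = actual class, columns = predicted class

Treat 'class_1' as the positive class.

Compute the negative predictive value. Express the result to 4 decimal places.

0.4000

NPV = TN/(TN+FN) = 14/(14+21) = 0.4000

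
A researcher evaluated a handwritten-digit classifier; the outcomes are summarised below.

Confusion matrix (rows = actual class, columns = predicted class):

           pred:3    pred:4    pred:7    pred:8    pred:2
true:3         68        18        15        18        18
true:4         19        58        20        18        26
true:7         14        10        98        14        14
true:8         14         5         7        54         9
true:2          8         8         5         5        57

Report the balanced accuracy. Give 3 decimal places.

0.571

Balanced accuracy = mean of per-class recall.
  3: recall = 68/137 = 0.4964
  4: recall = 58/141 = 0.4113
  7: recall = 98/150 = 0.6533
  8: recall = 54/89 = 0.6067
  2: recall = 57/83 = 0.6867
Mean = (0.4964 + 0.4113 + 0.6533 + 0.6067 + 0.6867) / 5 = 0.571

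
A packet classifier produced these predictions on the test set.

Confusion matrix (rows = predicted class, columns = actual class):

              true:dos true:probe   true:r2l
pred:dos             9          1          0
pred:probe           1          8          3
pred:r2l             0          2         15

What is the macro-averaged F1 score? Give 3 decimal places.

0.818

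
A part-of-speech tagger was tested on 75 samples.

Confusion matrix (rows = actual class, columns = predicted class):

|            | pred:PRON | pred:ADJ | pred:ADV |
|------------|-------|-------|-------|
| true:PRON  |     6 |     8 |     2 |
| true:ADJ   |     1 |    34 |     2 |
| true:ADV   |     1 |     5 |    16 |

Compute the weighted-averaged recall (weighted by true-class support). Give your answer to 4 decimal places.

0.7467

Per-class recall (TP/(TP+FN)):
  PRON: TP=6, FN=8+2=10 → 6/16 = 0.37500
  ADJ: TP=34, FN=1+2=3 → 34/37 = 0.91892
  ADV: TP=16, FN=1+5=6 → 16/22 = 0.72727
Weighted-recall = Σ (supportᵢ/N)·recallᵢ with N=75: (16/75)·0.37500 + (37/75)·0.91892 + (22/75)·0.72727 = 0.7467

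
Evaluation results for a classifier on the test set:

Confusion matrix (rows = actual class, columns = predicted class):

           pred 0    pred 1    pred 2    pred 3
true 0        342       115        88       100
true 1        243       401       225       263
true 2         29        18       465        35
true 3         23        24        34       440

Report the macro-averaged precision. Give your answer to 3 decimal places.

Per-class precision (TP/(TP+FP)):
  0: TP=342, FP=243+29+23=295 → 342/637 = 0.5369
  1: TP=401, FP=115+18+24=157 → 401/558 = 0.7186
  2: TP=465, FP=88+225+34=347 → 465/812 = 0.5727
  3: TP=440, FP=100+263+35=398 → 440/838 = 0.5251
Macro-precision = mean = (0.5369 + 0.7186 + 0.5727 + 0.5251) / 4 = 0.588

0.588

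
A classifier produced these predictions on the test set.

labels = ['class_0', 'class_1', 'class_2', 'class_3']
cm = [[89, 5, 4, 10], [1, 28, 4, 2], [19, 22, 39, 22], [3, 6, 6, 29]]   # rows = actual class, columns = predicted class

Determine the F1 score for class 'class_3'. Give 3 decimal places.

0.542

Take TP from the diagonal, FP from the rest of the 'class_3' prediction marginal, FN from the rest of the 'class_3' actual marginal.
F1 score = 2·TP/(2·TP+FP+FN).
class_3: TP=29, FP=10+2+22=34, FN=3+6+6=15 → 58/107 = 0.5421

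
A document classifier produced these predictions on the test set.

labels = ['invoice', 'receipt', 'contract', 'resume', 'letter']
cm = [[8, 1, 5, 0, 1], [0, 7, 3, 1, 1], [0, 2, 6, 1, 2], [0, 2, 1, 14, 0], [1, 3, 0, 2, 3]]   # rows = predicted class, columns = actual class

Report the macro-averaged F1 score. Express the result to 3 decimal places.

Per-class F1 score (2·TP/(2·TP+FP+FN)):
  invoice: TP=8, FP=1+5+0+1=7, FN=0+0+0+1=1 → 16/24 = 0.6667
  receipt: TP=7, FP=0+3+1+1=5, FN=1+2+2+3=8 → 14/27 = 0.5185
  contract: TP=6, FP=0+2+1+2=5, FN=5+3+1+0=9 → 12/26 = 0.4615
  resume: TP=14, FP=0+2+1+0=3, FN=0+1+1+2=4 → 28/35 = 0.8000
  letter: TP=3, FP=1+3+0+2=6, FN=1+1+2+0=4 → 6/16 = 0.3750
Macro-F1 score = mean = (0.6667 + 0.5185 + 0.4615 + 0.8000 + 0.3750) / 5 = 0.564

0.564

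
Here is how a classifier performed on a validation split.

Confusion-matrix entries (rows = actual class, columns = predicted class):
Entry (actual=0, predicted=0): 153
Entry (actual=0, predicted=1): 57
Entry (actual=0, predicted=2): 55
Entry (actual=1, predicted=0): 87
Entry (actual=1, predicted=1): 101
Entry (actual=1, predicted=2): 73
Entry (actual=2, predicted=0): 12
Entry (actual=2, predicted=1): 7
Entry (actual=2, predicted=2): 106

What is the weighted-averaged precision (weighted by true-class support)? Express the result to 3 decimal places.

0.580

Per-class precision (TP/(TP+FP)):
  0: TP=153, FP=87+12=99 → 153/252 = 0.6071
  1: TP=101, FP=57+7=64 → 101/165 = 0.6121
  2: TP=106, FP=55+73=128 → 106/234 = 0.4530
Weighted-precision = Σ (supportᵢ/N)·precisionᵢ with N=651: (265/651)·0.6071 + (261/651)·0.6121 + (125/651)·0.4530 = 0.580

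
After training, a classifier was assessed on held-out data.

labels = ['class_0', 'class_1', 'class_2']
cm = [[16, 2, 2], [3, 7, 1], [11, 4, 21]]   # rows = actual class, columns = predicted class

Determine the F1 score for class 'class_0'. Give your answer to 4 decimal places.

Treat 'class_0' as positive and all other classes as negative.
F1 score = 2·TP/(2·TP+FP+FN).
class_0: TP=16, FP=3+11=14, FN=2+2=4 → 32/50 = 0.64000

0.6400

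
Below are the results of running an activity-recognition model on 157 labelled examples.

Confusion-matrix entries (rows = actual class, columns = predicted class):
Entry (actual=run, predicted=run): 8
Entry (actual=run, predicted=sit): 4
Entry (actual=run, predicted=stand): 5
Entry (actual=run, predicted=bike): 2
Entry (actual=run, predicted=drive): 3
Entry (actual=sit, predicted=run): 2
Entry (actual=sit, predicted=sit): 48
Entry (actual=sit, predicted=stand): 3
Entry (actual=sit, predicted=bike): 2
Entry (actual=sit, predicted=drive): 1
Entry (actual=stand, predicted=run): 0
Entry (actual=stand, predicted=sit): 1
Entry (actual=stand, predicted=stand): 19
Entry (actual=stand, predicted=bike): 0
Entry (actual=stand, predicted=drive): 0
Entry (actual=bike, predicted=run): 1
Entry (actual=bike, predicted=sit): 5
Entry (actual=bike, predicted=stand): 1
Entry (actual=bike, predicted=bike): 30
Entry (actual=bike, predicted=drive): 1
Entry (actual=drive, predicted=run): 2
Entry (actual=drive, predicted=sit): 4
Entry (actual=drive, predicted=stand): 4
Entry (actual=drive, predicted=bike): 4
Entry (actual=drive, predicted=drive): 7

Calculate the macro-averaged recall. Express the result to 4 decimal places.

Per-class recall (TP/(TP+FN)):
  run: TP=8, FN=4+5+2+3=14 → 8/22 = 0.36364
  sit: TP=48, FN=2+3+2+1=8 → 48/56 = 0.85714
  stand: TP=19, FN=0+1+0+0=1 → 19/20 = 0.95000
  bike: TP=30, FN=1+5+1+1=8 → 30/38 = 0.78947
  drive: TP=7, FN=2+4+4+4=14 → 7/21 = 0.33333
Macro-recall = mean = (0.36364 + 0.85714 + 0.95000 + 0.78947 + 0.33333) / 5 = 0.6587

0.6587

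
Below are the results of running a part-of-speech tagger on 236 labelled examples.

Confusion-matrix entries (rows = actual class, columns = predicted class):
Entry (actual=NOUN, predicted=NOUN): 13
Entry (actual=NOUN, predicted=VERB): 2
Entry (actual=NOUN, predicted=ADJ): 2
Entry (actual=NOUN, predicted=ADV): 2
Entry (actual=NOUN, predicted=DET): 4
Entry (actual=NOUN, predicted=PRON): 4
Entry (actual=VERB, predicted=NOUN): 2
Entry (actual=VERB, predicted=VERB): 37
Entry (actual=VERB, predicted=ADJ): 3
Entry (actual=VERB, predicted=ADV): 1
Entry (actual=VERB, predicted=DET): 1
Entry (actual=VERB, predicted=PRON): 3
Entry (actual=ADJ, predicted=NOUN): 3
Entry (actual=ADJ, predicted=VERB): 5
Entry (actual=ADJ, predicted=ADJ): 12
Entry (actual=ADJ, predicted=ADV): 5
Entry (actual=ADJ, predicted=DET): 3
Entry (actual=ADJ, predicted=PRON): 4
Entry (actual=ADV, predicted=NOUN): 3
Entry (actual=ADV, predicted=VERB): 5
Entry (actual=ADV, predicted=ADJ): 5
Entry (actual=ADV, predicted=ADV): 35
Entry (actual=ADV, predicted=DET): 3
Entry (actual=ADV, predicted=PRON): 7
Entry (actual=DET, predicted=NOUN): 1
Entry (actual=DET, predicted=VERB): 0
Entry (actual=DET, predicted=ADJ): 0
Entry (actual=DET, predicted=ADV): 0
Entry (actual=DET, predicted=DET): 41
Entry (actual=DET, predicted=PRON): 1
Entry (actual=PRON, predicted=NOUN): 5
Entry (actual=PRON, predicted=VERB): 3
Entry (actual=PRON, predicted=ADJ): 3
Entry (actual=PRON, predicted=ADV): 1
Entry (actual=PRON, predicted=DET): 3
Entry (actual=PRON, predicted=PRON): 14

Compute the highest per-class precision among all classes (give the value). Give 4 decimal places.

0.7955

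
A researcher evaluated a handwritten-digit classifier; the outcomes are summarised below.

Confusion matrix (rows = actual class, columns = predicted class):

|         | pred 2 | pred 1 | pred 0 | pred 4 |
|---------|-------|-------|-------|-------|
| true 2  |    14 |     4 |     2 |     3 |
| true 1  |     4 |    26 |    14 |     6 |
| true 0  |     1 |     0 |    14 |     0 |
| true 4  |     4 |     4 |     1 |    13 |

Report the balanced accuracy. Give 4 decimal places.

0.6632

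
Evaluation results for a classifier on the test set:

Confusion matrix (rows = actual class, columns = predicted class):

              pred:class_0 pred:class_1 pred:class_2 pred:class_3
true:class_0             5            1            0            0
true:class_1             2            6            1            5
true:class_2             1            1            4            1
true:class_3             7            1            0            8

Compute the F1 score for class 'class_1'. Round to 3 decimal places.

F1 score = 2·TP/(2·TP+FP+FN).
class_1: TP=6, FP=1+1+1=3, FN=2+1+5=8 → 12/23 = 0.5217

0.522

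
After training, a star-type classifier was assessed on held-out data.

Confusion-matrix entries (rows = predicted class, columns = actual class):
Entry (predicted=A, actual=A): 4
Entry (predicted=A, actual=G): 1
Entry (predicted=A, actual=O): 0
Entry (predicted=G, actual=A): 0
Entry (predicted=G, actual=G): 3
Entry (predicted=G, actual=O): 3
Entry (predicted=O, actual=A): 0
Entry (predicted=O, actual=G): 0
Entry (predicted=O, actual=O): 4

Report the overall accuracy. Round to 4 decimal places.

0.7333

Accuracy = trace / total = (4+3+4=11) / 15 = 11/15 = 0.7333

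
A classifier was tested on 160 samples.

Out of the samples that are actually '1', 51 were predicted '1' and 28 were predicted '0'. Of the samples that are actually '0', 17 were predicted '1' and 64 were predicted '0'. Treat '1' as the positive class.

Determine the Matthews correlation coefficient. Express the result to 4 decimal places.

MCC = (TP·TN − FP·FN) / √((TP+FP)(TP+FN)(TN+FP)(TN+FN))
Numerator = 51·64 − 17·28 = 2788
Denominator = √(68·79·81·92) = √40032144 = 6327.0960
MCC = 2788 / 6327.0960 = 0.4406

0.4406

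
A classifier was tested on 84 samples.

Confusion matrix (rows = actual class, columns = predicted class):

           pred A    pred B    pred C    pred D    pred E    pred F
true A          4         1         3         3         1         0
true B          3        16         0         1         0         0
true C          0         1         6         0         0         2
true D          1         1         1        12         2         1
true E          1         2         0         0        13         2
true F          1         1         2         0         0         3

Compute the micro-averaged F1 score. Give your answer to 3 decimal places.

Micro-averaging pools counts across classes: ΣTP=54, ΣFP=30, ΣFN=30.
Micro-F1 score = 2·TP/(2·TP+FP+FN) on pooled counts = 0.643 (equals overall accuracy in single-label multiclass).

0.643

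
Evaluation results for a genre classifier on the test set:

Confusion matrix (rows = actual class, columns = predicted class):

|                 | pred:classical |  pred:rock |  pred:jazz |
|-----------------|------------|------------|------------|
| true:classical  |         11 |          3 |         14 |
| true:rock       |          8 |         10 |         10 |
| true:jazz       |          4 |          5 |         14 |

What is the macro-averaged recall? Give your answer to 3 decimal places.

Per-class recall (TP/(TP+FN)):
  classical: TP=11, FN=3+14=17 → 11/28 = 0.3929
  rock: TP=10, FN=8+10=18 → 10/28 = 0.3571
  jazz: TP=14, FN=4+5=9 → 14/23 = 0.6087
Macro-recall = mean = (0.3929 + 0.3571 + 0.6087) / 3 = 0.453

0.453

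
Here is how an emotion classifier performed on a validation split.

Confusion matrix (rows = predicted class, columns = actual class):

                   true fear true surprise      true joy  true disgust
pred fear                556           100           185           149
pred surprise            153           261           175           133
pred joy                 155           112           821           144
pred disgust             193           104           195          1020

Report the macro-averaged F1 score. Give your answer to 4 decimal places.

Per-class F1 score (2·TP/(2·TP+FP+FN)):
  fear: TP=556, FP=100+185+149=434, FN=153+155+193=501 → 1112/2047 = 0.54323
  surprise: TP=261, FP=153+175+133=461, FN=100+112+104=316 → 522/1299 = 0.40185
  joy: TP=821, FP=155+112+144=411, FN=185+175+195=555 → 1642/2608 = 0.62960
  disgust: TP=1020, FP=193+104+195=492, FN=149+133+144=426 → 2040/2958 = 0.68966
Macro-F1 score = mean = (0.54323 + 0.40185 + 0.62960 + 0.68966) / 4 = 0.5661

0.5661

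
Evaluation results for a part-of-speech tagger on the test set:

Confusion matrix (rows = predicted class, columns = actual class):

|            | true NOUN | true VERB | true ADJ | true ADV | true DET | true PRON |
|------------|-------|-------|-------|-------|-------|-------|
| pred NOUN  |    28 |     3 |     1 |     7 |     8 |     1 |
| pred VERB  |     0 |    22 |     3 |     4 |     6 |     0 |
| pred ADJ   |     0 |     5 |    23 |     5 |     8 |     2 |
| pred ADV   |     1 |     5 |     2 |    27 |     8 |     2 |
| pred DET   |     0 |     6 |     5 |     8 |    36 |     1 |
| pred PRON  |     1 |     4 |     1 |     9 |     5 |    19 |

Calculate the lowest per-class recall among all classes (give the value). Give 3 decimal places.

0.450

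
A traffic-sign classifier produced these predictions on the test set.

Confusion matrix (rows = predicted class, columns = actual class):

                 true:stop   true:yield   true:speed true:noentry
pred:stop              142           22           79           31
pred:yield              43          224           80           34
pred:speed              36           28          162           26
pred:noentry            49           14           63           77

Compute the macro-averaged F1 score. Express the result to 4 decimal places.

Per-class F1 score (2·TP/(2·TP+FP+FN)):
  stop: TP=142, FP=22+79+31=132, FN=43+36+49=128 → 284/544 = 0.52206
  yield: TP=224, FP=43+80+34=157, FN=22+28+14=64 → 448/669 = 0.66966
  speed: TP=162, FP=36+28+26=90, FN=79+80+63=222 → 324/636 = 0.50943
  noentry: TP=77, FP=49+14+63=126, FN=31+34+26=91 → 154/371 = 0.41509
Macro-F1 score = mean = (0.52206 + 0.66966 + 0.50943 + 0.41509) / 4 = 0.5291

0.5291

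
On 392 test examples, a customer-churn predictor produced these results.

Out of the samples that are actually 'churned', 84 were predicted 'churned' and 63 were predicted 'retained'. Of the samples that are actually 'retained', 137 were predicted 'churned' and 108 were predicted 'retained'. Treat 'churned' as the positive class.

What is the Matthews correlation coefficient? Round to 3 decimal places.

0.012

MCC = (TP·TN − FP·FN) / √((TP+FP)(TP+FN)(TN+FP)(TN+FN))
Numerator = 84·108 − 137·63 = 441
Denominator = √(221·147·245·171) = √1361042865 = 36892.3144
MCC = 441 / 36892.3144 = 0.012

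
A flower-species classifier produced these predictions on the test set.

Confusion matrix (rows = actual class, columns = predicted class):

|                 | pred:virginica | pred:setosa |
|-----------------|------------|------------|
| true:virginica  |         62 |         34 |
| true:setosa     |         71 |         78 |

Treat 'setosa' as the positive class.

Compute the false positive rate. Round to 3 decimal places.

0.354

FPR = FP/(FP+TN) = 34/(34+62) = 0.354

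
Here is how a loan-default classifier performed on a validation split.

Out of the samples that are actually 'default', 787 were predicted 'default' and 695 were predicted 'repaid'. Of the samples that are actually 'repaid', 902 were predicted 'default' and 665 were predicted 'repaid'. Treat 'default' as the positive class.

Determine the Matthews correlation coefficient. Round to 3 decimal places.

-0.045

MCC = (TP·TN − FP·FN) / √((TP+FP)(TP+FN)(TN+FP)(TN+FN))
Numerator = 787·665 − 902·695 = -103535
Denominator = √(1689·1482·1567·1360) = √5334402209760 = 2309632.4837
MCC = -103535 / 2309632.4837 = -0.045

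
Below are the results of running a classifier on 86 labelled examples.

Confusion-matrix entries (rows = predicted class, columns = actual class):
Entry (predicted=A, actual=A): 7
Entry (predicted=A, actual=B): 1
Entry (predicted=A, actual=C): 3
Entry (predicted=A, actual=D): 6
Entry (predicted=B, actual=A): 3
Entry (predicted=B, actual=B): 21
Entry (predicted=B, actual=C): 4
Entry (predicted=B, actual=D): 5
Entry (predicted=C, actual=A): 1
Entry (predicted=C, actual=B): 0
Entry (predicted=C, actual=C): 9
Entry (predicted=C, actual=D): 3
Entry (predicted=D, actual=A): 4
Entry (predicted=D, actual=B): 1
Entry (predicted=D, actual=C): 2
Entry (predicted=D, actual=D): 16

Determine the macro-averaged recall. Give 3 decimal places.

0.603

Per-class recall (TP/(TP+FN)):
  A: TP=7, FN=3+1+4=8 → 7/15 = 0.4667
  B: TP=21, FN=1+0+1=2 → 21/23 = 0.9130
  C: TP=9, FN=3+4+2=9 → 9/18 = 0.5000
  D: TP=16, FN=6+5+3=14 → 16/30 = 0.5333
Macro-recall = mean = (0.4667 + 0.9130 + 0.5000 + 0.5333) / 4 = 0.603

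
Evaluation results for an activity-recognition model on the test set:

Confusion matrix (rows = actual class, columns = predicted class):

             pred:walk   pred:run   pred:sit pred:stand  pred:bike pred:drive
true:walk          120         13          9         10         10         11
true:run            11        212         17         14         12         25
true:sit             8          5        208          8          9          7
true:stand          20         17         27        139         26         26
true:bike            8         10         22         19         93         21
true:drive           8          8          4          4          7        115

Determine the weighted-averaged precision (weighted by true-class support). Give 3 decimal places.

0.698

Per-class precision (TP/(TP+FP)):
  walk: TP=120, FP=11+8+20+8+8=55 → 120/175 = 0.6857
  run: TP=212, FP=13+5+17+10+8=53 → 212/265 = 0.8000
  sit: TP=208, FP=9+17+27+22+4=79 → 208/287 = 0.7247
  stand: TP=139, FP=10+14+8+19+4=55 → 139/194 = 0.7165
  bike: TP=93, FP=10+12+9+26+7=64 → 93/157 = 0.5924
  drive: TP=115, FP=11+25+7+26+21=90 → 115/205 = 0.5610
Weighted-precision = Σ (supportᵢ/N)·precisionᵢ with N=1283: (173/1283)·0.6857 + (291/1283)·0.8000 + (245/1283)·0.7247 + (255/1283)·0.7165 + (173/1283)·0.5924 + (146/1283)·0.5610 = 0.698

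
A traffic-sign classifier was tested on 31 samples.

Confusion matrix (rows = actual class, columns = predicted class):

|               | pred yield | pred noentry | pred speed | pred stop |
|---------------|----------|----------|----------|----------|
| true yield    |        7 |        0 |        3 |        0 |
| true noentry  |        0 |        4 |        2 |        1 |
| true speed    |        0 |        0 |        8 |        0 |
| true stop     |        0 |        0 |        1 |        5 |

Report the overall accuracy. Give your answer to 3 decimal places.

0.774

Accuracy = trace / total = (7+4+8+5=24) / 31 = 24/31 = 0.774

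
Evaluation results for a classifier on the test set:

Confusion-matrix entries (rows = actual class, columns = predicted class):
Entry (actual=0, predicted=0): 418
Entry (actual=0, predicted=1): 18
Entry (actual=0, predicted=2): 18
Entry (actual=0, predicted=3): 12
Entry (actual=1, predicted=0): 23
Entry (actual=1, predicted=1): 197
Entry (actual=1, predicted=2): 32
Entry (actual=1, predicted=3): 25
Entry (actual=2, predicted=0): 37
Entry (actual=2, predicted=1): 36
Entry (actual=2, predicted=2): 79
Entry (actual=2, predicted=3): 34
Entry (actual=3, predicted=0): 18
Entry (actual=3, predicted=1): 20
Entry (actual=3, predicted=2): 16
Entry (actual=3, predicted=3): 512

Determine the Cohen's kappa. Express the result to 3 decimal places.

0.725

Observed agreement pₒ = trace/N = 1206/1495 = 0.8067
Expected agreement pₑ = Σ (rowᵢ·colᵢ)/N² = (466·496 + 277·271 + 186·145 + 566·583)/1495² = 0.2967
κ = (pₒ − pₑ)/(1 − pₑ) = (0.8067 − 0.2967)/(1 − 0.2967) = 0.725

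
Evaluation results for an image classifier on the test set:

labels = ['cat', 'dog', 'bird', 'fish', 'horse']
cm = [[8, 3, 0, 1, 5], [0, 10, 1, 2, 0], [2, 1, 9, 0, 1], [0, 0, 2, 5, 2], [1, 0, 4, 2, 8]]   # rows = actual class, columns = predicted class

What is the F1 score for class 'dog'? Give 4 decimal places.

Treat 'dog' as positive and all other classes as negative.
F1 score = 2·TP/(2·TP+FP+FN).
dog: TP=10, FP=3+1+0+0=4, FN=0+1+2+0=3 → 20/27 = 0.74074

0.7407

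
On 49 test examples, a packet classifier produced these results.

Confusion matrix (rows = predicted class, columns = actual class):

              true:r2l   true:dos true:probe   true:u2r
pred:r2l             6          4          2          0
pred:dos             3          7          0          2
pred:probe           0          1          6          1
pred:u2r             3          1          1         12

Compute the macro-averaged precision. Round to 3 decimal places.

0.635

Per-class precision (TP/(TP+FP)):
  r2l: TP=6, FP=4+2+0=6 → 6/12 = 0.5000
  dos: TP=7, FP=3+0+2=5 → 7/12 = 0.5833
  probe: TP=6, FP=0+1+1=2 → 6/8 = 0.7500
  u2r: TP=12, FP=3+1+1=5 → 12/17 = 0.7059
Macro-precision = mean = (0.5000 + 0.5833 + 0.7500 + 0.7059) / 4 = 0.635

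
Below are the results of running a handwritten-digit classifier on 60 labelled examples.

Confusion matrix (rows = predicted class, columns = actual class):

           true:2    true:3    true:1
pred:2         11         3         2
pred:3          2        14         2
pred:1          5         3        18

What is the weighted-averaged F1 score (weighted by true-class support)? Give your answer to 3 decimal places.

0.715

Per-class F1 score (2·TP/(2·TP+FP+FN)):
  2: TP=11, FP=3+2=5, FN=2+5=7 → 22/34 = 0.6471
  3: TP=14, FP=2+2=4, FN=3+3=6 → 28/38 = 0.7368
  1: TP=18, FP=5+3=8, FN=2+2=4 → 36/48 = 0.7500
Weighted-F1 score = Σ (supportᵢ/N)·F1 scoreᵢ with N=60: (18/60)·0.6471 + (20/60)·0.7368 + (22/60)·0.7500 = 0.715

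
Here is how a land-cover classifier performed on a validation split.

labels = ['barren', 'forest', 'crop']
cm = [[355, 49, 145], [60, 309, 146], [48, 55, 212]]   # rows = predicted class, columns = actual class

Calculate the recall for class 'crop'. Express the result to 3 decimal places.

Take TP from the diagonal, FP from the rest of the 'crop' prediction marginal, FN from the rest of the 'crop' actual marginal.
recall = TP/(TP+FN).
crop: TP=212, FN=145+146=291 → 212/503 = 0.4215

0.421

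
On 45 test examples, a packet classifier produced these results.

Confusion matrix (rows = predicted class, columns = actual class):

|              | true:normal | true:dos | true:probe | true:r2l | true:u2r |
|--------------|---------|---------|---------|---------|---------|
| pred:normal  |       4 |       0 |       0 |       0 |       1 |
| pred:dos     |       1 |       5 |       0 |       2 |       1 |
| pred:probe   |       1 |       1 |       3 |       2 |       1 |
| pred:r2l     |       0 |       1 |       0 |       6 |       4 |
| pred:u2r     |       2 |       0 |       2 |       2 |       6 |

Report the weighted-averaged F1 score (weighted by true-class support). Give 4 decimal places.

0.5357

Per-class F1 score (2·TP/(2·TP+FP+FN)):
  normal: TP=4, FP=0+0+0+1=1, FN=1+1+0+2=4 → 8/13 = 0.61538
  dos: TP=5, FP=1+0+2+1=4, FN=0+1+1+0=2 → 10/16 = 0.62500
  probe: TP=3, FP=1+1+2+1=5, FN=0+0+0+2=2 → 6/13 = 0.46154
  r2l: TP=6, FP=0+1+0+4=5, FN=0+2+2+2=6 → 12/23 = 0.52174
  u2r: TP=6, FP=2+0+2+2=6, FN=1+1+1+4=7 → 12/25 = 0.48000
Weighted-F1 score = Σ (supportᵢ/N)·F1 scoreᵢ with N=45: (8/45)·0.61538 + (7/45)·0.62500 + (5/45)·0.46154 + (12/45)·0.52174 + (13/45)·0.48000 = 0.5357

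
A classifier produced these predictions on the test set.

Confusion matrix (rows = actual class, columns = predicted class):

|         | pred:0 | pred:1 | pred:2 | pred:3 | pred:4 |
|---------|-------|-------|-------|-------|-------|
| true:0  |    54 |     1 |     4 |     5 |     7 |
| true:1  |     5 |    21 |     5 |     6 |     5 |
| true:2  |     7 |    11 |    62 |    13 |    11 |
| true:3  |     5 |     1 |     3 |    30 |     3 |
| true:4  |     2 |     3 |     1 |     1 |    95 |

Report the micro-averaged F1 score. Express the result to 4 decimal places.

Micro-averaging pools counts across classes: ΣTP=262, ΣFP=99, ΣFN=99.
Micro-F1 score = 2·TP/(2·TP+FP+FN) on pooled counts = 0.7258 (equals overall accuracy in single-label multiclass).

0.7258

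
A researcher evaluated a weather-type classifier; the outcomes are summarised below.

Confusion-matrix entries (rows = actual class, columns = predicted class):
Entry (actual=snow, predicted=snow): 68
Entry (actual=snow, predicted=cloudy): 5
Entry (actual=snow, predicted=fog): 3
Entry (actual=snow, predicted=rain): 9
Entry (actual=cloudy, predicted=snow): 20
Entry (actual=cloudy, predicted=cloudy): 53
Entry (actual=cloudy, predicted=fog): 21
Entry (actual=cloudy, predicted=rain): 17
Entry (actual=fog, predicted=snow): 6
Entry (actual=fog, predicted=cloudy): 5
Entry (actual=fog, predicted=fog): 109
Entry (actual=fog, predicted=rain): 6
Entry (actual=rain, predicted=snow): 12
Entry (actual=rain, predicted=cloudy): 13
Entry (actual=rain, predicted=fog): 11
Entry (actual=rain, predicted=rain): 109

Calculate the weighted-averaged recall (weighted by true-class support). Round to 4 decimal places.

Per-class recall (TP/(TP+FN)):
  snow: TP=68, FN=5+3+9=17 → 68/85 = 0.80000
  cloudy: TP=53, FN=20+21+17=58 → 53/111 = 0.47748
  fog: TP=109, FN=6+5+6=17 → 109/126 = 0.86508
  rain: TP=109, FN=12+13+11=36 → 109/145 = 0.75172
Weighted-recall = Σ (supportᵢ/N)·recallᵢ with N=467: (85/467)·0.80000 + (111/467)·0.47748 + (126/467)·0.86508 + (145/467)·0.75172 = 0.7259

0.7259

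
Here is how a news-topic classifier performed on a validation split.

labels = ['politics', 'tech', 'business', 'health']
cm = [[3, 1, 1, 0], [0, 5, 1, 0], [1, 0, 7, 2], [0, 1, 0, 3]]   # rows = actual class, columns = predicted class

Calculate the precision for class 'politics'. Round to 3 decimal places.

0.750

Treat 'politics' as positive and all other classes as negative.
precision = TP/(TP+FP).
politics: TP=3, FP=0+1+0=1 → 3/4 = 0.7500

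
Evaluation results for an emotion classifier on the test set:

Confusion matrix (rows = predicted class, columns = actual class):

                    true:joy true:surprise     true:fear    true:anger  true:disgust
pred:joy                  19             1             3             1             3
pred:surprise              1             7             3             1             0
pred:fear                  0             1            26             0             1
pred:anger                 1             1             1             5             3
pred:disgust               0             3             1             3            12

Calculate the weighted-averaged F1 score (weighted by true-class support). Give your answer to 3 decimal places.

0.713

Per-class F1 score (2·TP/(2·TP+FP+FN)):
  joy: TP=19, FP=1+3+1+3=8, FN=1+0+1+0=2 → 38/48 = 0.7917
  surprise: TP=7, FP=1+3+1+0=5, FN=1+1+1+3=6 → 14/25 = 0.5600
  fear: TP=26, FP=0+1+0+1=2, FN=3+3+1+1=8 → 52/62 = 0.8387
  anger: TP=5, FP=1+1+1+3=6, FN=1+1+0+3=5 → 10/21 = 0.4762
  disgust: TP=12, FP=0+3+1+3=7, FN=3+0+1+3=7 → 24/38 = 0.6316
Weighted-F1 score = Σ (supportᵢ/N)·F1 scoreᵢ with N=97: (21/97)·0.7917 + (13/97)·0.5600 + (34/97)·0.8387 + (10/97)·0.4762 + (19/97)·0.6316 = 0.713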